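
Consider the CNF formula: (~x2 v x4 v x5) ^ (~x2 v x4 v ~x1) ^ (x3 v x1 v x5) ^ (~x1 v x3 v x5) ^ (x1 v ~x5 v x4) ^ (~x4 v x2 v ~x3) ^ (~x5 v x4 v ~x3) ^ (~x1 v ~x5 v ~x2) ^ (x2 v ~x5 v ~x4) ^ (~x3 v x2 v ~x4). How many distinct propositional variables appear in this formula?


Identify each distinct variable in the formula.
Variables found: x1, x2, x3, x4, x5.
Total distinct variables = 5.

5


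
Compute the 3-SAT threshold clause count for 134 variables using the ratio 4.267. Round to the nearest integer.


The 3-SAT phase transition occurs at approximately 4.267 clauses per variable.
m = 4.267 * 134 = 571.778.
Rounded to nearest integer: 572.

572


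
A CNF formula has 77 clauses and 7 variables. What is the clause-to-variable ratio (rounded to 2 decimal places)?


Clause-to-variable ratio = clauses / variables.
77 / 7 = 11.0.

11.0


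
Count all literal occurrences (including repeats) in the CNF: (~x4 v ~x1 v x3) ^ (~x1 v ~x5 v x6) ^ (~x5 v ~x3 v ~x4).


Clause lengths: 3, 3, 3.
Sum = 3 + 3 + 3 = 9.

9


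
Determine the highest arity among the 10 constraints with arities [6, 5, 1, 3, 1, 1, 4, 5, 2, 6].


The arities are: 6, 5, 1, 3, 1, 1, 4, 5, 2, 6.
Scan for the maximum value.
Maximum arity = 6.

6


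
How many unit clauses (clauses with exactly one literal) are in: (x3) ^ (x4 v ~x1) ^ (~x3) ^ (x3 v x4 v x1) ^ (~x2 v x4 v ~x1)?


A unit clause contains exactly one literal.
Unit clauses found: (x3), (~x3).
Count = 2.

2


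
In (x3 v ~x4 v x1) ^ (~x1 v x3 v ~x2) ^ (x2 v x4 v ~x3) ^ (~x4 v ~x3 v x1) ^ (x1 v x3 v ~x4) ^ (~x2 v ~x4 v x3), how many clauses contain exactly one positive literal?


A definite clause has exactly one positive literal.
Clause 1: 2 positive -> not definite
Clause 2: 1 positive -> definite
Clause 3: 2 positive -> not definite
Clause 4: 1 positive -> definite
Clause 5: 2 positive -> not definite
Clause 6: 1 positive -> definite
Definite clause count = 3.

3


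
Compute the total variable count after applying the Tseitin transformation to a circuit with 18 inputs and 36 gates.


The Tseitin transformation introduces one auxiliary variable per gate.
Total variables = inputs + gates = 18 + 36 = 54.

54


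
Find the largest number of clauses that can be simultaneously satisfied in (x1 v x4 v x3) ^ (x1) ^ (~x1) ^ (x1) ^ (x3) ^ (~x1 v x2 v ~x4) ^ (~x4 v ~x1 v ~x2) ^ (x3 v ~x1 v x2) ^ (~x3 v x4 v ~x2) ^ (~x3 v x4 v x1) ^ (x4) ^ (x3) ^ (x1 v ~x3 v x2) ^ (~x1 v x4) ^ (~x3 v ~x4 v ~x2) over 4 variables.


Enumerate all 16 truth assignments.
For each, count how many of the 15 clauses are satisfied.
The formula is not fully satisfiable, so the maximum is below 15.
Maximum simultaneously satisfiable clauses = 13.

13


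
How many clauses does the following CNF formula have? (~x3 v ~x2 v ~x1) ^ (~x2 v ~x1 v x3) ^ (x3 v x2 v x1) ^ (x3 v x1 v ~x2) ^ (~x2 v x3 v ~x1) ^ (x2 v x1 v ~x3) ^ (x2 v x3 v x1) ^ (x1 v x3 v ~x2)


Each group enclosed in parentheses joined by ^ is one clause.
Counting the conjuncts: 8 clauses.

8


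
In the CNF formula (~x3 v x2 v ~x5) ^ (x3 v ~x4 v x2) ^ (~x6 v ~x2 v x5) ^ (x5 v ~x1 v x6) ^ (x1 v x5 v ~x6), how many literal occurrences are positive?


Scan each clause for unnegated literals.
Clause 1: 1 positive; Clause 2: 2 positive; Clause 3: 1 positive; Clause 4: 2 positive; Clause 5: 2 positive.
Total positive literal occurrences = 8.

8


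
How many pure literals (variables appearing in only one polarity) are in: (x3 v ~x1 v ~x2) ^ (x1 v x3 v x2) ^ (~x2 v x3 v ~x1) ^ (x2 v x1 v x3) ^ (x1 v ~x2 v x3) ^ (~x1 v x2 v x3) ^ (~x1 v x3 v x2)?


A pure literal appears in only one polarity across all clauses.
Pure literals: x3 (positive only).
Count = 1.

1


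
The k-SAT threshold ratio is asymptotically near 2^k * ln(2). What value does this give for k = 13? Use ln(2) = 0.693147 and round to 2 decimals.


Using the asymptotic formula: threshold ~ 2^k * ln(2).
2^13 = 8192.
8192 * 0.693147 = 5678.26.

5678.26


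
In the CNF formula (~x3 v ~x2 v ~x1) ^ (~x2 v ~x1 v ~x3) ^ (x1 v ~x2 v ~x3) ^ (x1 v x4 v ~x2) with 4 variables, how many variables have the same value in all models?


Find all satisfying assignments: 11 model(s).
Check which variables have the same value in every model.
No variable is fixed across all models.
Backbone size = 0.

0


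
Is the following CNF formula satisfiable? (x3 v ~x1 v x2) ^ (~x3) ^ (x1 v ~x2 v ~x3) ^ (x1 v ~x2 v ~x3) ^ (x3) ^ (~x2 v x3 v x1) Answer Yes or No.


Check all 8 possible truth assignments.
Number of satisfying assignments found: 0.
The formula is unsatisfiable.

No


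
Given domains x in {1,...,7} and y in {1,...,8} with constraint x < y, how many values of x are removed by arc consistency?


For the constraint x < y, x needs a supporting value in y's domain.
x can be at most 7 (one less than y's maximum).
Valid x values from domain: 7 out of 7.
Pruned = 7 - 7 = 0.

0


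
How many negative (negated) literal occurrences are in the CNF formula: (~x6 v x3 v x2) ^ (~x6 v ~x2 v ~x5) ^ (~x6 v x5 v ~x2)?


Scan each clause for negated literals.
Clause 1: 1 negative; Clause 2: 3 negative; Clause 3: 2 negative.
Total negative literal occurrences = 6.

6


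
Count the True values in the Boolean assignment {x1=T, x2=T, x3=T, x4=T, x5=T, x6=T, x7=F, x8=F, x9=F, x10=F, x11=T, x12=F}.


The weight is the number of variables assigned True.
True variables: x1, x2, x3, x4, x5, x6, x11.
Weight = 7.

7


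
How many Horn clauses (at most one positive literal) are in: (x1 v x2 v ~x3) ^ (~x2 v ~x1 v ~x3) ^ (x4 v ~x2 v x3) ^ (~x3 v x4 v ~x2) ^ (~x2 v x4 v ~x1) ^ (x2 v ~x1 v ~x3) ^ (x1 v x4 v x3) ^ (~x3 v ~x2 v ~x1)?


A Horn clause has at most one positive literal.
Clause 1: 2 positive lit(s) -> not Horn
Clause 2: 0 positive lit(s) -> Horn
Clause 3: 2 positive lit(s) -> not Horn
Clause 4: 1 positive lit(s) -> Horn
Clause 5: 1 positive lit(s) -> Horn
Clause 6: 1 positive lit(s) -> Horn
Clause 7: 3 positive lit(s) -> not Horn
Clause 8: 0 positive lit(s) -> Horn
Total Horn clauses = 5.

5


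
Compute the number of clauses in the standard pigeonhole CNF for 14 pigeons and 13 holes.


The PHP encoding has two parts:
1) At-least-one-hole clauses: 14 (one per pigeon, each with 13 literals).
2) At-most-one-pigeon-per-hole clauses: 13 holes * C(14,2) = 13 * 91 = 1183.
Total clauses = 14 + 1183 = 1197.

1197


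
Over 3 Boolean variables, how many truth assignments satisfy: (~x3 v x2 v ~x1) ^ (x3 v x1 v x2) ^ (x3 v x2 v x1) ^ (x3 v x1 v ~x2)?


Enumerate all 8 truth assignments over 3 variables.
Test each against every clause.
Satisfying assignments found: 5.

5


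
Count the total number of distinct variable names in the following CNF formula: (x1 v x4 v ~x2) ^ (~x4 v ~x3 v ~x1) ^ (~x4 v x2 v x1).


Identify each distinct variable in the formula.
Variables found: x1, x2, x3, x4.
Total distinct variables = 4.

4


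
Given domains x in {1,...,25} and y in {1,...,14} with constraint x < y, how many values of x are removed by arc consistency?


For the constraint x < y, x needs a supporting value in y's domain.
x can be at most 13 (one less than y's maximum).
Valid x values from domain: 13 out of 25.
Pruned = 25 - 13 = 12.

12


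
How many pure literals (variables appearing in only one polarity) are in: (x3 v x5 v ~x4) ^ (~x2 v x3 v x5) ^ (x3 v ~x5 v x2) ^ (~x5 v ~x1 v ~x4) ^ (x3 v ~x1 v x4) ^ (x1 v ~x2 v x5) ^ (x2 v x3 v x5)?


A pure literal appears in only one polarity across all clauses.
Pure literals: x3 (positive only).
Count = 1.

1


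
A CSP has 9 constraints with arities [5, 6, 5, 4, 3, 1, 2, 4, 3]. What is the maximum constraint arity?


The arities are: 5, 6, 5, 4, 3, 1, 2, 4, 3.
Scan for the maximum value.
Maximum arity = 6.

6


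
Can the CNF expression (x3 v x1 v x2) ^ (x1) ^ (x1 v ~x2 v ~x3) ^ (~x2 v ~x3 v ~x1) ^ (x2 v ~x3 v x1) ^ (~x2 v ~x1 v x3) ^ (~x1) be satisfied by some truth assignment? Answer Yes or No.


Check all 8 possible truth assignments.
Number of satisfying assignments found: 0.
The formula is unsatisfiable.

No


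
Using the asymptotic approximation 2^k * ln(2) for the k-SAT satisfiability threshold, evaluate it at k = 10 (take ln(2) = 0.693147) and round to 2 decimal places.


Using the asymptotic formula: threshold ~ 2^k * ln(2).
2^10 = 1024.
1024 * 0.693147 = 709.78.

709.78


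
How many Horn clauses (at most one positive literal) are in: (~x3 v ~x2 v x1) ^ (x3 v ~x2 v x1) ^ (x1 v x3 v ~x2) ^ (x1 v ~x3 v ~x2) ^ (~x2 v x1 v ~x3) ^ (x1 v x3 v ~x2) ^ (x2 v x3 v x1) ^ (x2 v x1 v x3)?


A Horn clause has at most one positive literal.
Clause 1: 1 positive lit(s) -> Horn
Clause 2: 2 positive lit(s) -> not Horn
Clause 3: 2 positive lit(s) -> not Horn
Clause 4: 1 positive lit(s) -> Horn
Clause 5: 1 positive lit(s) -> Horn
Clause 6: 2 positive lit(s) -> not Horn
Clause 7: 3 positive lit(s) -> not Horn
Clause 8: 3 positive lit(s) -> not Horn
Total Horn clauses = 3.

3


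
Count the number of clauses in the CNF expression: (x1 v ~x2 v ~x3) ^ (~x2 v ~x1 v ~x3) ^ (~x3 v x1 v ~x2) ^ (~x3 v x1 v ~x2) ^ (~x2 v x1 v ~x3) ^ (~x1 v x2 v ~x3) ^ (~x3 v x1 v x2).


Each group enclosed in parentheses joined by ^ is one clause.
Counting the conjuncts: 7 clauses.

7


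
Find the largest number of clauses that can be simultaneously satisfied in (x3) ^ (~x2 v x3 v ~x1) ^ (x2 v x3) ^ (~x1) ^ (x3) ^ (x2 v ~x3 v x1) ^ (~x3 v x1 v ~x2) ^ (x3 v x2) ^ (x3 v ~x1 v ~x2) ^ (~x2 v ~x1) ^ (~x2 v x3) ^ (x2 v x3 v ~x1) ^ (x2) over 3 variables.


Enumerate all 8 truth assignments.
For each, count how many of the 13 clauses are satisfied.
The formula is not fully satisfiable, so the maximum is below 13.
Maximum simultaneously satisfiable clauses = 12.

12


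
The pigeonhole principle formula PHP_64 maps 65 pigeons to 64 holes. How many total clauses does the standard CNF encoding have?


The PHP encoding has two parts:
1) At-least-one-hole clauses: 65 (one per pigeon, each with 64 literals).
2) At-most-one-pigeon-per-hole clauses: 64 holes * C(65,2) = 64 * 2080 = 133120.
Total clauses = 65 + 133120 = 133185.

133185


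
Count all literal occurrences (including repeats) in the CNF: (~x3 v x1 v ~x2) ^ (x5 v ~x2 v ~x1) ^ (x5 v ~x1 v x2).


Clause lengths: 3, 3, 3.
Sum = 3 + 3 + 3 = 9.

9


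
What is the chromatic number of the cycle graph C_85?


An odd cycle cannot be 2-colored: alternating two colors around the cycle returns to the start with a conflict.
Since 85 is odd, three colors are required (and three suffice).
Chromatic number = 3.

3


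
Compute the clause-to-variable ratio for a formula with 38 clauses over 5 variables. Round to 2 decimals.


Clause-to-variable ratio = clauses / variables.
38 / 5 = 7.6.

7.6


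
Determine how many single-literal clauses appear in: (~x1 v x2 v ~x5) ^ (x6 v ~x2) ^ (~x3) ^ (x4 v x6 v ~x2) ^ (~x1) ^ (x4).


A unit clause contains exactly one literal.
Unit clauses found: (~x3), (~x1), (x4).
Count = 3.

3


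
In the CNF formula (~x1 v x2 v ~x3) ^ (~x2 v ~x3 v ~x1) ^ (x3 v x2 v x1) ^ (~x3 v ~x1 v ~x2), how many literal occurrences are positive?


Scan each clause for unnegated literals.
Clause 1: 1 positive; Clause 2: 0 positive; Clause 3: 3 positive; Clause 4: 0 positive.
Total positive literal occurrences = 4.

4


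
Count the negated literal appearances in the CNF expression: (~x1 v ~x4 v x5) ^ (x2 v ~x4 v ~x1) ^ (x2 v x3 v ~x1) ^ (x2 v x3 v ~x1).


Scan each clause for negated literals.
Clause 1: 2 negative; Clause 2: 2 negative; Clause 3: 1 negative; Clause 4: 1 negative.
Total negative literal occurrences = 6.

6


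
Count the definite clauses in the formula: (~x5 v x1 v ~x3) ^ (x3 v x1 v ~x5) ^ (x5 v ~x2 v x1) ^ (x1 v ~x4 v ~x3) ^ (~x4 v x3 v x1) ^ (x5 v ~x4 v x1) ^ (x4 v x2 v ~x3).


A definite clause has exactly one positive literal.
Clause 1: 1 positive -> definite
Clause 2: 2 positive -> not definite
Clause 3: 2 positive -> not definite
Clause 4: 1 positive -> definite
Clause 5: 2 positive -> not definite
Clause 6: 2 positive -> not definite
Clause 7: 2 positive -> not definite
Definite clause count = 2.

2


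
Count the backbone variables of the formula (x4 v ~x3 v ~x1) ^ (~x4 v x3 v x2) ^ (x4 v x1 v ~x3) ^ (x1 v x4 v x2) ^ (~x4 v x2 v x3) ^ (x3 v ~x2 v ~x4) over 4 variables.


Find all satisfying assignments: 7 model(s).
Check which variables have the same value in every model.
No variable is fixed across all models.
Backbone size = 0.

0


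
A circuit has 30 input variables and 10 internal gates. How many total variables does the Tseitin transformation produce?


The Tseitin transformation introduces one auxiliary variable per gate.
Total variables = inputs + gates = 30 + 10 = 40.

40


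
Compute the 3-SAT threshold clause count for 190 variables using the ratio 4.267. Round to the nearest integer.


The 3-SAT phase transition occurs at approximately 4.267 clauses per variable.
m = 4.267 * 190 = 810.73.
Rounded to nearest integer: 811.

811


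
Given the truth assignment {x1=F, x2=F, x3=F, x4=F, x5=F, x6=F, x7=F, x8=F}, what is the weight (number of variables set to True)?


The weight is the number of variables assigned True.
True variables: none.
Weight = 0.

0


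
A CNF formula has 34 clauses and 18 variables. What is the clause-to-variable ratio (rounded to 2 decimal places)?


Clause-to-variable ratio = clauses / variables.
34 / 18 = 1.89.

1.89


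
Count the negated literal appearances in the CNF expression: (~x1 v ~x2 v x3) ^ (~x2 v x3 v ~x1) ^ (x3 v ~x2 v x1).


Scan each clause for negated literals.
Clause 1: 2 negative; Clause 2: 2 negative; Clause 3: 1 negative.
Total negative literal occurrences = 5.

5


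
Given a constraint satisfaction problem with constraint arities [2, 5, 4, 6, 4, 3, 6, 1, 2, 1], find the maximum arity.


The arities are: 2, 5, 4, 6, 4, 3, 6, 1, 2, 1.
Scan for the maximum value.
Maximum arity = 6.

6


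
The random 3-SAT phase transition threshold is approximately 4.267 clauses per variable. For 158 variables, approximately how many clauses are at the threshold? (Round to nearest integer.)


The 3-SAT phase transition occurs at approximately 4.267 clauses per variable.
m = 4.267 * 158 = 674.186.
Rounded to nearest integer: 674.

674


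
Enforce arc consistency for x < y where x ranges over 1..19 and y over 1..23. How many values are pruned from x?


For the constraint x < y, x needs a supporting value in y's domain.
x can be at most 22 (one less than y's maximum).
Valid x values from domain: 19 out of 19.
Pruned = 19 - 19 = 0.

0


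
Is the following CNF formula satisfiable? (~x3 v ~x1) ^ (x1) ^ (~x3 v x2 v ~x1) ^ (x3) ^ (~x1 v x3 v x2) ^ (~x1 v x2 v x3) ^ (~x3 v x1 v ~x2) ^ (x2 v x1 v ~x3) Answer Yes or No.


Check all 8 possible truth assignments.
Number of satisfying assignments found: 0.
The formula is unsatisfiable.

No


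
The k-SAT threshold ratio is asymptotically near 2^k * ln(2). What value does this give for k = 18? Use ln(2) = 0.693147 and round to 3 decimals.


Using the asymptotic formula: threshold ~ 2^k * ln(2).
2^18 = 262144.
262144 * 0.693147 = 181704.327.

181704.327


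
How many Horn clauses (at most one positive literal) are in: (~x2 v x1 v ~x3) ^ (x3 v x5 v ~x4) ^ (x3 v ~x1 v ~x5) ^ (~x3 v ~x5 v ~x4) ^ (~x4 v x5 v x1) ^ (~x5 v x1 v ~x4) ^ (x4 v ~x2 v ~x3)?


A Horn clause has at most one positive literal.
Clause 1: 1 positive lit(s) -> Horn
Clause 2: 2 positive lit(s) -> not Horn
Clause 3: 1 positive lit(s) -> Horn
Clause 4: 0 positive lit(s) -> Horn
Clause 5: 2 positive lit(s) -> not Horn
Clause 6: 1 positive lit(s) -> Horn
Clause 7: 1 positive lit(s) -> Horn
Total Horn clauses = 5.

5


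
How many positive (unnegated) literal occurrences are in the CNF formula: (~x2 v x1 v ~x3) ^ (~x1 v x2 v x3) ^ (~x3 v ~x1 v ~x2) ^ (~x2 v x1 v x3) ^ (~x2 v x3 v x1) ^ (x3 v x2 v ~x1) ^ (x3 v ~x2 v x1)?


Scan each clause for unnegated literals.
Clause 1: 1 positive; Clause 2: 2 positive; Clause 3: 0 positive; Clause 4: 2 positive; Clause 5: 2 positive; Clause 6: 2 positive; Clause 7: 2 positive.
Total positive literal occurrences = 11.

11


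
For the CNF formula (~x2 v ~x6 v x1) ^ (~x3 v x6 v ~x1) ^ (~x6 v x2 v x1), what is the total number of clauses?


Each group enclosed in parentheses joined by ^ is one clause.
Counting the conjuncts: 3 clauses.

3


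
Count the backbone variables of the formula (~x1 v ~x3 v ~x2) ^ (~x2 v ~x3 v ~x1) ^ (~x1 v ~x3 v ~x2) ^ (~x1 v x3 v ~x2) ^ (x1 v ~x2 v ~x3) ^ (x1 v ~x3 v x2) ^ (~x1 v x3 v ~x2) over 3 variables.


Find all satisfying assignments: 4 model(s).
Check which variables have the same value in every model.
No variable is fixed across all models.
Backbone size = 0.

0


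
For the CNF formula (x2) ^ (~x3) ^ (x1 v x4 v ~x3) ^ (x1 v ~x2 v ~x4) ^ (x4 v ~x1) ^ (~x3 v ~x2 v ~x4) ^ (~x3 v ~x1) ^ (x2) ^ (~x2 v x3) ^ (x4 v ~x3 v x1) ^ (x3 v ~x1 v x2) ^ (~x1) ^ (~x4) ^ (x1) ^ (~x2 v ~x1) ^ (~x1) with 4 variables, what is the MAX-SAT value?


Enumerate all 16 truth assignments.
For each, count how many of the 16 clauses are satisfied.
The formula is not fully satisfiable, so the maximum is below 16.
Maximum simultaneously satisfiable clauses = 14.

14


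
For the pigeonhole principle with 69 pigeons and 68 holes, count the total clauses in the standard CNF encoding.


The PHP encoding has two parts:
1) At-least-one-hole clauses: 69 (one per pigeon, each with 68 literals).
2) At-most-one-pigeon-per-hole clauses: 68 holes * C(69,2) = 68 * 2346 = 159528.
Total clauses = 69 + 159528 = 159597.

159597


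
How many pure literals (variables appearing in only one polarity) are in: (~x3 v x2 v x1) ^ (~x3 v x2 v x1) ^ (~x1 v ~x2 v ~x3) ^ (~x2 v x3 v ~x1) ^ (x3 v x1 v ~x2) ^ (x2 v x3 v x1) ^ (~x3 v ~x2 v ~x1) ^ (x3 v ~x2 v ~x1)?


A pure literal appears in only one polarity across all clauses.
No pure literals found.
Count = 0.

0


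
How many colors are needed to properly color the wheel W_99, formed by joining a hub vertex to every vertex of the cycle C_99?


W_99 consists of the cycle C_99 together with a hub vertex adjacent to every cycle vertex.
The cycle C_99 needs 3 colors (odd cycle -> 3).
The hub is adjacent to every cycle vertex, so it must receive a new color distinct from all of them.
Chromatic number = 3 + 1 = 4.

4


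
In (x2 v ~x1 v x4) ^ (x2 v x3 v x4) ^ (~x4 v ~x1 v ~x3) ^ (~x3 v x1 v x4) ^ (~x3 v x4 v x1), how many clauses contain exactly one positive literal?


A definite clause has exactly one positive literal.
Clause 1: 2 positive -> not definite
Clause 2: 3 positive -> not definite
Clause 3: 0 positive -> not definite
Clause 4: 2 positive -> not definite
Clause 5: 2 positive -> not definite
Definite clause count = 0.

0


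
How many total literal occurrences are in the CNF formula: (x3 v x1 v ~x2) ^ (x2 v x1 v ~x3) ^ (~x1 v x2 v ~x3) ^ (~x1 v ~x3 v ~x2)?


Clause lengths: 3, 3, 3, 3.
Sum = 3 + 3 + 3 + 3 = 12.

12


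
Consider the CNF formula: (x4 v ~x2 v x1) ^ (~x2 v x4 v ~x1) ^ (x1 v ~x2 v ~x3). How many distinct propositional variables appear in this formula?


Identify each distinct variable in the formula.
Variables found: x1, x2, x3, x4.
Total distinct variables = 4.

4


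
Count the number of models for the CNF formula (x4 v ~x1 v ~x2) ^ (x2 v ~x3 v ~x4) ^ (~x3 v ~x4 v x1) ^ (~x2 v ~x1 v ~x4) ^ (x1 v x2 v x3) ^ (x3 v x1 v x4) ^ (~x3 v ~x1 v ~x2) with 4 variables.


Enumerate all 16 truth assignments over 4 variables.
Test each against every clause.
Satisfying assignments found: 6.

6


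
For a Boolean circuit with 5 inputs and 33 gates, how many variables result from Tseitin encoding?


The Tseitin transformation introduces one auxiliary variable per gate.
Total variables = inputs + gates = 5 + 33 = 38.

38


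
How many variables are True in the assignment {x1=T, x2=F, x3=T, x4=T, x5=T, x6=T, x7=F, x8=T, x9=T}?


The weight is the number of variables assigned True.
True variables: x1, x3, x4, x5, x6, x8, x9.
Weight = 7.

7


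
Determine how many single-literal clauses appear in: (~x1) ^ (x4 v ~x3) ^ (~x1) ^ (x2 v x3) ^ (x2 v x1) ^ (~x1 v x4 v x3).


A unit clause contains exactly one literal.
Unit clauses found: (~x1), (~x1).
Count = 2.

2


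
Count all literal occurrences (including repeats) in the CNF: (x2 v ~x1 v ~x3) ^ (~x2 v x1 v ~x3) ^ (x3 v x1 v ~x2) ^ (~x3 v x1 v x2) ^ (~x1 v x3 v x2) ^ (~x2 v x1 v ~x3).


Clause lengths: 3, 3, 3, 3, 3, 3.
Sum = 3 + 3 + 3 + 3 + 3 + 3 = 18.

18


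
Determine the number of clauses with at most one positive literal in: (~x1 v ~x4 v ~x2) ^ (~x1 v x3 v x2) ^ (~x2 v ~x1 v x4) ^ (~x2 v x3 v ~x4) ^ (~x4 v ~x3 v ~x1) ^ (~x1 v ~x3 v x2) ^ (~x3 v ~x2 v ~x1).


A Horn clause has at most one positive literal.
Clause 1: 0 positive lit(s) -> Horn
Clause 2: 2 positive lit(s) -> not Horn
Clause 3: 1 positive lit(s) -> Horn
Clause 4: 1 positive lit(s) -> Horn
Clause 5: 0 positive lit(s) -> Horn
Clause 6: 1 positive lit(s) -> Horn
Clause 7: 0 positive lit(s) -> Horn
Total Horn clauses = 6.

6


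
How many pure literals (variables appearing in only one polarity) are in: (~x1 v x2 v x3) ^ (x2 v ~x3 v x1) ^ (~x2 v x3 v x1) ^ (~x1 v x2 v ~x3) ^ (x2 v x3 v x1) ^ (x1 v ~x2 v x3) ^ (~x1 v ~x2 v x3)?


A pure literal appears in only one polarity across all clauses.
No pure literals found.
Count = 0.

0


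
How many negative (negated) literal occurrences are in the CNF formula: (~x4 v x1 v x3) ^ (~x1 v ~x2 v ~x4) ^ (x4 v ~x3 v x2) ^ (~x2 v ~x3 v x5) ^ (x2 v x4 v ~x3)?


Scan each clause for negated literals.
Clause 1: 1 negative; Clause 2: 3 negative; Clause 3: 1 negative; Clause 4: 2 negative; Clause 5: 1 negative.
Total negative literal occurrences = 8.

8


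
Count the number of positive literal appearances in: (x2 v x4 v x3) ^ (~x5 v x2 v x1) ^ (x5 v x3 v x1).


Scan each clause for unnegated literals.
Clause 1: 3 positive; Clause 2: 2 positive; Clause 3: 3 positive.
Total positive literal occurrences = 8.

8


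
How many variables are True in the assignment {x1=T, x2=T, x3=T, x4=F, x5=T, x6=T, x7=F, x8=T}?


The weight is the number of variables assigned True.
True variables: x1, x2, x3, x5, x6, x8.
Weight = 6.

6


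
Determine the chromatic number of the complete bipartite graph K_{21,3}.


K_{21,3} is bipartite by definition: the two parts are independent sets, with every edge crossing between them.
Color all vertices in one part with color 1 and all vertices in the other part with color 2.
Since the graph has at least one edge, one color does not suffice.
Chromatic number = 2.

2


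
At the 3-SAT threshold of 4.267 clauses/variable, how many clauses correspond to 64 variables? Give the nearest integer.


The 3-SAT phase transition occurs at approximately 4.267 clauses per variable.
m = 4.267 * 64 = 273.088.
Rounded to nearest integer: 273.

273


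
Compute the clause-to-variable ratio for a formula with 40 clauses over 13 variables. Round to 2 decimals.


Clause-to-variable ratio = clauses / variables.
40 / 13 = 3.08.

3.08


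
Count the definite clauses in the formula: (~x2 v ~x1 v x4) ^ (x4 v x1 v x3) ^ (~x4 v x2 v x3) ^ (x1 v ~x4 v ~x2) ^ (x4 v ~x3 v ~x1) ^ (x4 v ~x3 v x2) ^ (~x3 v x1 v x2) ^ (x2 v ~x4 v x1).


A definite clause has exactly one positive literal.
Clause 1: 1 positive -> definite
Clause 2: 3 positive -> not definite
Clause 3: 2 positive -> not definite
Clause 4: 1 positive -> definite
Clause 5: 1 positive -> definite
Clause 6: 2 positive -> not definite
Clause 7: 2 positive -> not definite
Clause 8: 2 positive -> not definite
Definite clause count = 3.

3


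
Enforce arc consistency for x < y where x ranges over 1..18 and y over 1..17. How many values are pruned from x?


For the constraint x < y, x needs a supporting value in y's domain.
x can be at most 16 (one less than y's maximum).
Valid x values from domain: 16 out of 18.
Pruned = 18 - 16 = 2.

2


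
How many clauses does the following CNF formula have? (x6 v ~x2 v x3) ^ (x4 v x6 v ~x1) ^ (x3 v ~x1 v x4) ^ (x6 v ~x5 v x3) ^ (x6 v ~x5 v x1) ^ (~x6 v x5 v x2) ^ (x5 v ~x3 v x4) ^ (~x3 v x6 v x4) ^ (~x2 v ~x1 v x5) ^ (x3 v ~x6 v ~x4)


Each group enclosed in parentheses joined by ^ is one clause.
Counting the conjuncts: 10 clauses.

10


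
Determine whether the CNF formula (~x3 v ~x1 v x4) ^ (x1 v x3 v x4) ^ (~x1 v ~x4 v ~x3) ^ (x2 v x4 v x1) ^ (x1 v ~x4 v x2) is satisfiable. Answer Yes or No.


Check all 16 possible truth assignments.
Number of satisfying assignments found: 7.
The formula is satisfiable.

Yes


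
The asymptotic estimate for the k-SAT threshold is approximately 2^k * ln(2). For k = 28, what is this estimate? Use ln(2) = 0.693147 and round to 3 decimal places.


Using the asymptotic formula: threshold ~ 2^k * ln(2).
2^28 = 268435456.
268435456 * 0.693147 = 186065231.02.

186065231.02


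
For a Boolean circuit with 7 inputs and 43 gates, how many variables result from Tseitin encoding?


The Tseitin transformation introduces one auxiliary variable per gate.
Total variables = inputs + gates = 7 + 43 = 50.

50


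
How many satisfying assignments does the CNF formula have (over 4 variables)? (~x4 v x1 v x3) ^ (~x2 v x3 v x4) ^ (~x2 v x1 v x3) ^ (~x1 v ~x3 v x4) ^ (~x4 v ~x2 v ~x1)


Enumerate all 16 truth assignments over 4 variables.
Test each against every clause.
Satisfying assignments found: 8.

8


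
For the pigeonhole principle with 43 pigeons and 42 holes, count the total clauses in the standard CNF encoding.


The PHP encoding has two parts:
1) At-least-one-hole clauses: 43 (one per pigeon, each with 42 literals).
2) At-most-one-pigeon-per-hole clauses: 42 holes * C(43,2) = 42 * 903 = 37926.
Total clauses = 43 + 37926 = 37969.

37969


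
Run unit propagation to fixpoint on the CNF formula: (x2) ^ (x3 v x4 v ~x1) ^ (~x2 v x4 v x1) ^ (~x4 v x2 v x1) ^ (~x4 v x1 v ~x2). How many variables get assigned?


Unit propagation repeatedly assigns the literal in any unit clause, then simplifies.
Assignments in order: x2 = T.
No further unit clauses remain.
Total variables assigned = 1.

1


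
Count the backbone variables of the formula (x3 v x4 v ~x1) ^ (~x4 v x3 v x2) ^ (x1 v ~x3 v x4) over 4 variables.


Find all satisfying assignments: 10 model(s).
Check which variables have the same value in every model.
No variable is fixed across all models.
Backbone size = 0.

0


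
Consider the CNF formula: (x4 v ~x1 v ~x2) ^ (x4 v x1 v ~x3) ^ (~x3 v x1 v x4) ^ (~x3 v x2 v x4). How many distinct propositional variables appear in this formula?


Identify each distinct variable in the formula.
Variables found: x1, x2, x3, x4.
Total distinct variables = 4.

4


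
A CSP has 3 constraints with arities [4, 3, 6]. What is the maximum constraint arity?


The arities are: 4, 3, 6.
Scan for the maximum value.
Maximum arity = 6.

6


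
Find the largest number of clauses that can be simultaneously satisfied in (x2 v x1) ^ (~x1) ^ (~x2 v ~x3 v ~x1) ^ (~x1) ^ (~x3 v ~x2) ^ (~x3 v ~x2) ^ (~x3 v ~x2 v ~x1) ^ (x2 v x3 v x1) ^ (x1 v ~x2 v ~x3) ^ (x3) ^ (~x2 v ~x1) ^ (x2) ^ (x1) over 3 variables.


Enumerate all 8 truth assignments.
For each, count how many of the 13 clauses are satisfied.
The formula is not fully satisfiable, so the maximum is below 13.
Maximum simultaneously satisfiable clauses = 11.

11


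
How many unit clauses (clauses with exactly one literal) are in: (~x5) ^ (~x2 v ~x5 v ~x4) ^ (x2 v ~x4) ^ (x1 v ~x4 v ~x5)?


A unit clause contains exactly one literal.
Unit clauses found: (~x5).
Count = 1.

1


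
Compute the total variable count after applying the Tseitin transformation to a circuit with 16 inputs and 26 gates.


The Tseitin transformation introduces one auxiliary variable per gate.
Total variables = inputs + gates = 16 + 26 = 42.

42


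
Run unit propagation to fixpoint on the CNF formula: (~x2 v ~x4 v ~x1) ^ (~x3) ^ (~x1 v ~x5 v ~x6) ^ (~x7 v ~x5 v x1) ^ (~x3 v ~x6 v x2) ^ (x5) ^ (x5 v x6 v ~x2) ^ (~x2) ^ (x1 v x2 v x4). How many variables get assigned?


Unit propagation repeatedly assigns the literal in any unit clause, then simplifies.
Assignments in order: x3 = F, x5 = T, x2 = F.
No further unit clauses remain.
Total variables assigned = 3.

3


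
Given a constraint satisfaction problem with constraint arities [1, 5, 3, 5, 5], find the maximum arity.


The arities are: 1, 5, 3, 5, 5.
Scan for the maximum value.
Maximum arity = 5.

5


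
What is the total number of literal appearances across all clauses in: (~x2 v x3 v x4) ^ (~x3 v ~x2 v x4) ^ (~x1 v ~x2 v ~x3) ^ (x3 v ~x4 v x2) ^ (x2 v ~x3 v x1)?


Clause lengths: 3, 3, 3, 3, 3.
Sum = 3 + 3 + 3 + 3 + 3 = 15.

15


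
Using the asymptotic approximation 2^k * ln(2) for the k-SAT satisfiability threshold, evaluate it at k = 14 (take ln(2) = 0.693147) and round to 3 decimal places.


Using the asymptotic formula: threshold ~ 2^k * ln(2).
2^14 = 16384.
16384 * 0.693147 = 11356.52.

11356.52


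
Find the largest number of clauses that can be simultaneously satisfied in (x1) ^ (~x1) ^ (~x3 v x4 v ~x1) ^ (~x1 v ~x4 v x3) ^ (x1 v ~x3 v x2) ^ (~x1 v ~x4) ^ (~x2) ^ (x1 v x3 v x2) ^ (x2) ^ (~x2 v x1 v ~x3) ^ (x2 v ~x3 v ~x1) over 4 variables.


Enumerate all 16 truth assignments.
For each, count how many of the 11 clauses are satisfied.
The formula is not fully satisfiable, so the maximum is below 11.
Maximum simultaneously satisfiable clauses = 9.

9


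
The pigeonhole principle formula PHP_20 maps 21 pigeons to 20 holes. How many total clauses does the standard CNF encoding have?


The PHP encoding has two parts:
1) At-least-one-hole clauses: 21 (one per pigeon, each with 20 literals).
2) At-most-one-pigeon-per-hole clauses: 20 holes * C(21,2) = 20 * 210 = 4200.
Total clauses = 21 + 4200 = 4221.

4221


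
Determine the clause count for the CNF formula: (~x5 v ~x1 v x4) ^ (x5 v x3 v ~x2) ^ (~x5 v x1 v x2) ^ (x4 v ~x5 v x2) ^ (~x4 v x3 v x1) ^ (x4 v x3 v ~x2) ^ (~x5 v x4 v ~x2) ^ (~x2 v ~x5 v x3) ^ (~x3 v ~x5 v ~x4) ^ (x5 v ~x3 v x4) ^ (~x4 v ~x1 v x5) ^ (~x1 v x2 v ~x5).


Each group enclosed in parentheses joined by ^ is one clause.
Counting the conjuncts: 12 clauses.

12


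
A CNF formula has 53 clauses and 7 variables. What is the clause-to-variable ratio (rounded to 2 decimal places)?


Clause-to-variable ratio = clauses / variables.
53 / 7 = 7.57.

7.57


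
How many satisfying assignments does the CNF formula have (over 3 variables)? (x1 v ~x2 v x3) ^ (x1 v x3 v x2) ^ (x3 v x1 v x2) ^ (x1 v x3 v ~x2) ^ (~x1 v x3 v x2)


Enumerate all 8 truth assignments over 3 variables.
Test each against every clause.
Satisfying assignments found: 5.

5


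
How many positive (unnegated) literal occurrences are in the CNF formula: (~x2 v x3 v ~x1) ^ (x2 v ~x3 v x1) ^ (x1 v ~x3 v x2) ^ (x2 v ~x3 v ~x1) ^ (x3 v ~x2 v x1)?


Scan each clause for unnegated literals.
Clause 1: 1 positive; Clause 2: 2 positive; Clause 3: 2 positive; Clause 4: 1 positive; Clause 5: 2 positive.
Total positive literal occurrences = 8.

8


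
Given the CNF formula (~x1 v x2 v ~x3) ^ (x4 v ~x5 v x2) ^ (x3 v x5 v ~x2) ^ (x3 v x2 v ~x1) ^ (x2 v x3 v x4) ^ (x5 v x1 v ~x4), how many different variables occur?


Identify each distinct variable in the formula.
Variables found: x1, x2, x3, x4, x5.
Total distinct variables = 5.

5


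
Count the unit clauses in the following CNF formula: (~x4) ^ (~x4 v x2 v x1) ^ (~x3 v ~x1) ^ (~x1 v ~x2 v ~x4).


A unit clause contains exactly one literal.
Unit clauses found: (~x4).
Count = 1.

1


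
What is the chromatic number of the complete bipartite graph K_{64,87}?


K_{64,87} is bipartite by definition: the two parts are independent sets, with every edge crossing between them.
Color all vertices in one part with color 1 and all vertices in the other part with color 2.
Since the graph has at least one edge, one color does not suffice.
Chromatic number = 2.

2


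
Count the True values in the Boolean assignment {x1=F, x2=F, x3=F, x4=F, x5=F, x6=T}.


The weight is the number of variables assigned True.
True variables: x6.
Weight = 1.

1


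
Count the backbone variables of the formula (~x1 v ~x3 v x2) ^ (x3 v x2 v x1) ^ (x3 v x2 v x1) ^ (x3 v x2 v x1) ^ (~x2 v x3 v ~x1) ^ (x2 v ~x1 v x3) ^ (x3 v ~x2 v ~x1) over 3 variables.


Find all satisfying assignments: 4 model(s).
Check which variables have the same value in every model.
No variable is fixed across all models.
Backbone size = 0.

0


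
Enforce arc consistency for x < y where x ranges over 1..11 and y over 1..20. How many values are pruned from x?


For the constraint x < y, x needs a supporting value in y's domain.
x can be at most 19 (one less than y's maximum).
Valid x values from domain: 11 out of 11.
Pruned = 11 - 11 = 0.

0


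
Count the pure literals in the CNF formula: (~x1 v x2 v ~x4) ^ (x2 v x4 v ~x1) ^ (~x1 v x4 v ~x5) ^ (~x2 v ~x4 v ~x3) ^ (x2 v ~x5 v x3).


A pure literal appears in only one polarity across all clauses.
Pure literals: x1 (negative only), x5 (negative only).
Count = 2.

2


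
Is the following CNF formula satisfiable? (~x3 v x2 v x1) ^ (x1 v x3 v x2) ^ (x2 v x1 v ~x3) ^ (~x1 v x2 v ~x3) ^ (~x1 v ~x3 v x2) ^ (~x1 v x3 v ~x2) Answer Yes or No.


Check all 8 possible truth assignments.
Number of satisfying assignments found: 4.
The formula is satisfiable.

Yes


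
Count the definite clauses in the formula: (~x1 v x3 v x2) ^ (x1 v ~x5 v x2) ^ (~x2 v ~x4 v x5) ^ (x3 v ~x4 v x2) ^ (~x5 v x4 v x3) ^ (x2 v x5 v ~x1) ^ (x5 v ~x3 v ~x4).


A definite clause has exactly one positive literal.
Clause 1: 2 positive -> not definite
Clause 2: 2 positive -> not definite
Clause 3: 1 positive -> definite
Clause 4: 2 positive -> not definite
Clause 5: 2 positive -> not definite
Clause 6: 2 positive -> not definite
Clause 7: 1 positive -> definite
Definite clause count = 2.

2


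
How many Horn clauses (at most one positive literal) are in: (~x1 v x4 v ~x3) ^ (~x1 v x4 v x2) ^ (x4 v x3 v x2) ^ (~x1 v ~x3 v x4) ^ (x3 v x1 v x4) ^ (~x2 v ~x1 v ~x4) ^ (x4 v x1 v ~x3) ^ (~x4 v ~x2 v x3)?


A Horn clause has at most one positive literal.
Clause 1: 1 positive lit(s) -> Horn
Clause 2: 2 positive lit(s) -> not Horn
Clause 3: 3 positive lit(s) -> not Horn
Clause 4: 1 positive lit(s) -> Horn
Clause 5: 3 positive lit(s) -> not Horn
Clause 6: 0 positive lit(s) -> Horn
Clause 7: 2 positive lit(s) -> not Horn
Clause 8: 1 positive lit(s) -> Horn
Total Horn clauses = 4.

4


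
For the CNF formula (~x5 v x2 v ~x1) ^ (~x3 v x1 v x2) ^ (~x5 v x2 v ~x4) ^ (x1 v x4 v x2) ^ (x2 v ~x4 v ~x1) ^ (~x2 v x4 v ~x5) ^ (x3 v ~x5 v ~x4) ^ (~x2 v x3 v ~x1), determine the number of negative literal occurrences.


Scan each clause for negated literals.
Clause 1: 2 negative; Clause 2: 1 negative; Clause 3: 2 negative; Clause 4: 0 negative; Clause 5: 2 negative; Clause 6: 2 negative; Clause 7: 2 negative; Clause 8: 2 negative.
Total negative literal occurrences = 13.

13


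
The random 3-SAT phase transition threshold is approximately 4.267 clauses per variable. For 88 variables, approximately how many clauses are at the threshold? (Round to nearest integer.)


The 3-SAT phase transition occurs at approximately 4.267 clauses per variable.
m = 4.267 * 88 = 375.496.
Rounded to nearest integer: 375.

375


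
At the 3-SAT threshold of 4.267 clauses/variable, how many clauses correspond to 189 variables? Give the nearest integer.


The 3-SAT phase transition occurs at approximately 4.267 clauses per variable.
m = 4.267 * 189 = 806.463.
Rounded to nearest integer: 806.

806


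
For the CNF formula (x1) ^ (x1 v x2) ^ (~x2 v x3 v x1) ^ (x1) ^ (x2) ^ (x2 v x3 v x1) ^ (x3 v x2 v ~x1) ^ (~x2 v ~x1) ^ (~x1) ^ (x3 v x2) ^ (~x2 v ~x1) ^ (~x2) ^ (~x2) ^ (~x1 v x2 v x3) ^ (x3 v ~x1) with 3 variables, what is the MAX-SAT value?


Enumerate all 8 truth assignments.
For each, count how many of the 15 clauses are satisfied.
The formula is not fully satisfiable, so the maximum is below 15.
Maximum simultaneously satisfiable clauses = 13.

13


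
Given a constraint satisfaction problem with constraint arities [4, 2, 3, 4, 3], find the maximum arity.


The arities are: 4, 2, 3, 4, 3.
Scan for the maximum value.
Maximum arity = 4.

4


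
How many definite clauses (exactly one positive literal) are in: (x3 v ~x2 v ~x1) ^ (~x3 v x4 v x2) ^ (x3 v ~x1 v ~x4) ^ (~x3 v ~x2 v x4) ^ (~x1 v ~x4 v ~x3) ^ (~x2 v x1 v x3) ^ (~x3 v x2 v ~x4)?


A definite clause has exactly one positive literal.
Clause 1: 1 positive -> definite
Clause 2: 2 positive -> not definite
Clause 3: 1 positive -> definite
Clause 4: 1 positive -> definite
Clause 5: 0 positive -> not definite
Clause 6: 2 positive -> not definite
Clause 7: 1 positive -> definite
Definite clause count = 4.

4


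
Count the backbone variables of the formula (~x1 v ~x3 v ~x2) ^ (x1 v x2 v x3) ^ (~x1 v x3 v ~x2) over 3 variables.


Find all satisfying assignments: 5 model(s).
Check which variables have the same value in every model.
No variable is fixed across all models.
Backbone size = 0.

0


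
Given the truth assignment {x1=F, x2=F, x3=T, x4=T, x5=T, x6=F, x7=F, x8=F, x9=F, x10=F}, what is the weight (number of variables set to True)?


The weight is the number of variables assigned True.
True variables: x3, x4, x5.
Weight = 3.

3


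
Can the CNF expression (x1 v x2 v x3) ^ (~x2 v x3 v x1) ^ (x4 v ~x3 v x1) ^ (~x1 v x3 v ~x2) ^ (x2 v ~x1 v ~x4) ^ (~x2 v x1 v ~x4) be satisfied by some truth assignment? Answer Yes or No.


Check all 16 possible truth assignments.
Number of satisfying assignments found: 5.
The formula is satisfiable.

Yes


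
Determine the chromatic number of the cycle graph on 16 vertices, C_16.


A cycle on an even number of vertices is bipartite: alternate two colors around the cycle.
Since 16 is even, two colors suffice, and at least two are needed because the graph has edges.
Chromatic number = 2.

2


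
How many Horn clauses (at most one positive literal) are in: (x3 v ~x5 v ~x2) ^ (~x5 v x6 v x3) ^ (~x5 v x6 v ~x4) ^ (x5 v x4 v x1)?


A Horn clause has at most one positive literal.
Clause 1: 1 positive lit(s) -> Horn
Clause 2: 2 positive lit(s) -> not Horn
Clause 3: 1 positive lit(s) -> Horn
Clause 4: 3 positive lit(s) -> not Horn
Total Horn clauses = 2.

2


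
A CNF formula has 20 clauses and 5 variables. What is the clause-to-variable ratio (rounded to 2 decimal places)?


Clause-to-variable ratio = clauses / variables.
20 / 5 = 4.0.

4.0


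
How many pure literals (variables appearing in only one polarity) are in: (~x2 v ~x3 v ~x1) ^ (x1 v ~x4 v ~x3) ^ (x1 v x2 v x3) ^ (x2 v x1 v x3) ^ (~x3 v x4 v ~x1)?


A pure literal appears in only one polarity across all clauses.
No pure literals found.
Count = 0.

0


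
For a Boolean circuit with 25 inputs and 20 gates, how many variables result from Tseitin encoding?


The Tseitin transformation introduces one auxiliary variable per gate.
Total variables = inputs + gates = 25 + 20 = 45.

45


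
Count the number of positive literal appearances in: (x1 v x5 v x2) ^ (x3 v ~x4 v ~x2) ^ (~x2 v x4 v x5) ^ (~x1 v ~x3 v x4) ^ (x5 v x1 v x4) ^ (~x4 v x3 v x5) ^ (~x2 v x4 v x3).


Scan each clause for unnegated literals.
Clause 1: 3 positive; Clause 2: 1 positive; Clause 3: 2 positive; Clause 4: 1 positive; Clause 5: 3 positive; Clause 6: 2 positive; Clause 7: 2 positive.
Total positive literal occurrences = 14.

14


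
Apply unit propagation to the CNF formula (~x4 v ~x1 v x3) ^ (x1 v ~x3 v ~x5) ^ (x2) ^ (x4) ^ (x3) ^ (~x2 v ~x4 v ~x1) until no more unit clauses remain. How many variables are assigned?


Unit propagation repeatedly assigns the literal in any unit clause, then simplifies.
Assignments in order: x2 = T, x4 = T, x3 = T, x1 = F, x5 = F.
No further unit clauses remain.
Total variables assigned = 5.

5


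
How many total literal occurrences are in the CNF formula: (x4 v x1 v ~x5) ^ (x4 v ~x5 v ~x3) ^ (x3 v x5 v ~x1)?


Clause lengths: 3, 3, 3.
Sum = 3 + 3 + 3 = 9.

9
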